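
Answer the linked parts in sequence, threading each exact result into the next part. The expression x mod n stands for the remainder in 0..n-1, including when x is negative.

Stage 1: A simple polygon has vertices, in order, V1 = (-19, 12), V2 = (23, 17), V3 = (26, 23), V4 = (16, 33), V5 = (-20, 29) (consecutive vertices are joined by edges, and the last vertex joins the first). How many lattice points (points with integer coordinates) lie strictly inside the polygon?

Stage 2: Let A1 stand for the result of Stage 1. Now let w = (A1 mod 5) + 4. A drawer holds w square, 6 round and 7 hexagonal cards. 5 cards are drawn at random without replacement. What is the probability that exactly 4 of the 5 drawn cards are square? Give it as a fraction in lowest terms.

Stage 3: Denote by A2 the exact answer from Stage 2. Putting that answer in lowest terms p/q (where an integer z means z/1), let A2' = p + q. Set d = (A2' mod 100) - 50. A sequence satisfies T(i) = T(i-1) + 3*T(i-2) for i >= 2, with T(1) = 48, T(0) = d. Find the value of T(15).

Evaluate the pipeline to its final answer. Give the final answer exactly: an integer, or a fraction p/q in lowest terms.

4497771

Stage 1: cross terms: (-19*17 - 23*12)=-599, (23*23 - 26*17)=87, (26*33 - 16*23)=490, (16*29 - -20*33)=1124, (-20*12 - -19*29)=311; twice the area = |1413| = 1413; area = 1413/2; boundary points = 1 + 3 + 10 + 4 + 1 = 19; strictly interior points = area - boundary/2 + 1 = 698; answer 698
Stage 2: A1 = 698; w = 7; total draws C(20,5) = 15504; favorable C(7,4)*C(13,1) = 455; P = 455/15504; answer 455/15504
Stage 3: A2 = 455/15504; threaded value p + q = 15959; d = 9; T(2) = 1*(48) + 3*(9) = 75; iterating: T(2)=75, T(3)=219, T(4)=444, T(5)=1101, T(6)=2433, T(7)=5736, T(8)=13035, T(9)=30243, T(10)=69348, T(11)=160077, T(12)=368121, T(13)=848352, T(14)=1952715, T(15)=4497771; answer 4497771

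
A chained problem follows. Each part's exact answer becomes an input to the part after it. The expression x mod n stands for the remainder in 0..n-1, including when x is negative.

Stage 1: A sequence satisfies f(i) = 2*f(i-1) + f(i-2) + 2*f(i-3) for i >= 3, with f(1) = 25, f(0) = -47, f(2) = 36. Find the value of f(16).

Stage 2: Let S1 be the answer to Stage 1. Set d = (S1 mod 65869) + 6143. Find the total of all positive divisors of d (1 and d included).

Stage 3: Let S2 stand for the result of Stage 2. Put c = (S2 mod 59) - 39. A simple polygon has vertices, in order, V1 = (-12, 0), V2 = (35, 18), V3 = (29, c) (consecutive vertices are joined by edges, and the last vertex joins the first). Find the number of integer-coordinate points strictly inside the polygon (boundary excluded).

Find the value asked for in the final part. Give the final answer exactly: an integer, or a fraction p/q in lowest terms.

909

Stage 1: f(3) = 2*(36) + 1*(25) + 2*(-47) = 3; iterating: f(3)=3, f(4)=92, f(5)=259, f(6)=616, f(7)=1675, f(8)=4484, f(9)=11875, f(10)=31584, f(11)=84011, f(12)=223356, f(13)=593891, f(14)=1579160, f(15)=4198923, f(16)=11164788; answer 11164788
Stage 2: S1 = 11164788; d = 39070; 39070 = 2 * 5 * 3907; sigma = (1 + 2) * (1 + 5) * (1 + 3907) = 3 * 6 * 3908 = 70344; answer 70344
Stage 3: S2 = 70344; c = -23; cross terms: (-12*18 - 35*0)=-216, (35*-23 - 29*18)=-1327, (29*0 - -12*-23)=-276; twice the area = |-1819| = 1819; area = 1819/2; boundary points = 1 + 1 + 1 = 3; strictly interior points = area - boundary/2 + 1 = 909; answer 909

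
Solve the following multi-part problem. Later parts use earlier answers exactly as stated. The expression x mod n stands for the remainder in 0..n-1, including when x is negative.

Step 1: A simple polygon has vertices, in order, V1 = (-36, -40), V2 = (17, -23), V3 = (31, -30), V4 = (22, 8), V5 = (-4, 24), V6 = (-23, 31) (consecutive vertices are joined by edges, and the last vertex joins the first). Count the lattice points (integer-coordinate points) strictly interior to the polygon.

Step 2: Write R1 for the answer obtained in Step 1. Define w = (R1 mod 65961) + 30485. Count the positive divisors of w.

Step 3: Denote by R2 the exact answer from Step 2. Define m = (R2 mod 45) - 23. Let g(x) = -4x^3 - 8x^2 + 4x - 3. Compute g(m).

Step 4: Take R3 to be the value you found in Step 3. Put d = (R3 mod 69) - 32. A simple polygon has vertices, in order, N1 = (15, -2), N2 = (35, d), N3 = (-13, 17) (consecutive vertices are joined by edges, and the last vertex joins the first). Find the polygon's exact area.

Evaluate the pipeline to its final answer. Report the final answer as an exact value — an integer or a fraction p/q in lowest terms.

Step 1: cross terms: (-36*-23 - 17*-40)=1508, (17*-30 - 31*-23)=203, (31*8 - 22*-30)=908, (22*24 - -4*8)=560, (-4*31 - -23*24)=428, (-23*-40 - -36*31)=2036; twice the area = |5643| = 5643; area = 5643/2; boundary points = 1 + 7 + 1 + 2 + 1 + 1 = 13; strictly interior points = area - boundary/2 + 1 = 2816; answer 2816
Step 2: R1 = 2816; w = 33301; 33301 is prime, so its only divisors are 1 and 33301; count = 2; answer 2
Step 3: R2 = 2; m = -21; -4*(-21)^3 - 8*(-21)^2 + 4*(-21)^1 - 3 = (37044) + (-3528) + (-84) + (-3) = 33429; answer 33429
Step 4: R3 = 33429; d = 1; cross terms: (15*1 - 35*-2)=85, (35*17 - -13*1)=608, (-13*-2 - 15*17)=-229; twice the area = |464| = 464; area = 232; answer 232

232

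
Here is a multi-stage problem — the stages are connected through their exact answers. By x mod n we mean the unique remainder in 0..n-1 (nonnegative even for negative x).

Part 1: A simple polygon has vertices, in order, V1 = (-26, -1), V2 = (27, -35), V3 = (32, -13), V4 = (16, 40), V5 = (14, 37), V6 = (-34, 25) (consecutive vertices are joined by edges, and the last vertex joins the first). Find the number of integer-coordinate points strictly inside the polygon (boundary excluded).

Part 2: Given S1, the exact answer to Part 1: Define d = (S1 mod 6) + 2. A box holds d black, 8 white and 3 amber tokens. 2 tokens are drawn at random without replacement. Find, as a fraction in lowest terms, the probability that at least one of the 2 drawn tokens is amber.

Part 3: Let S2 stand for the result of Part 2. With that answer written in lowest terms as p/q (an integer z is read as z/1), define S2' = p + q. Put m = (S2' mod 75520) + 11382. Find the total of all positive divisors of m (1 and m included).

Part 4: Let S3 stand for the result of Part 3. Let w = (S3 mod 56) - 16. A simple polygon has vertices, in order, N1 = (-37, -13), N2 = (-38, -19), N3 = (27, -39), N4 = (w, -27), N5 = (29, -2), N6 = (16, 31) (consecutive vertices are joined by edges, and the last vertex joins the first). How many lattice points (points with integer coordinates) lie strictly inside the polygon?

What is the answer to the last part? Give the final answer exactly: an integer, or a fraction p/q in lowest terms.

Part 1: cross terms: (-26*-35 - 27*-1)=937, (27*-13 - 32*-35)=769, (32*40 - 16*-13)=1488, (16*37 - 14*40)=32, (14*25 - -34*37)=1608, (-34*-1 - -26*25)=684; twice the area = |5518| = 5518; area = 2759; boundary points = 1 + 1 + 1 + 1 + 12 + 2 = 18; strictly interior points = area - boundary/2 + 1 = 2751; answer 2751
Part 2: S1 = 2751; d = 5; total draws C(16,2) = 120; complement C(13,2) = 78; favorable 120 - 78 = 42; P = 7/20; answer 7/20
Part 3: S2 = 7/20; threaded value p + q = 27; m = 11409; 11409 = 3 * 3803; sigma = (1 + 3) * (1 + 3803) = 4 * 3804 = 15216; answer 15216
Part 4: S3 = 15216; w = 24; cross terms: (-37*-19 - -38*-13)=209, (-38*-39 - 27*-19)=1995, (27*-27 - 24*-39)=207, (24*-2 - 29*-27)=735, (29*31 - 16*-2)=931, (16*-13 - -37*31)=939; twice the area = |5016| = 5016; area = 2508; boundary points = 1 + 5 + 3 + 5 + 1 + 1 = 16; strictly interior points = area - boundary/2 + 1 = 2501; answer 2501

2501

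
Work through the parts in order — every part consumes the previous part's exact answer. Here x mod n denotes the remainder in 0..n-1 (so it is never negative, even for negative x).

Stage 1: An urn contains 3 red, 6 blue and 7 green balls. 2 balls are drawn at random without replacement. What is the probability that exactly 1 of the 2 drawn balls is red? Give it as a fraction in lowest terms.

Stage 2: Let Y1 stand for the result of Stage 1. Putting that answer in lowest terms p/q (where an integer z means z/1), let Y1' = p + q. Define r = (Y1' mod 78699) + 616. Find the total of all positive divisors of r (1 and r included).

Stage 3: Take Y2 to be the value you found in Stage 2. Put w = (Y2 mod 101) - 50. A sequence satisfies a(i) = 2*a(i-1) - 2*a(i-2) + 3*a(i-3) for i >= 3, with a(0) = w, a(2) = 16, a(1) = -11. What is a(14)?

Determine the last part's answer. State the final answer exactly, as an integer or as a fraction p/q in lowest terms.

Stage 1: total draws C(16,2) = 120; favorable C(3,1)*C(13,1) = 39; P = 13/40; answer 13/40
Stage 2: Y1 = 13/40; threaded value p + q = 53; r = 669; 669 = 3 * 223; sigma = (1 + 3) * (1 + 223) = 4 * 224 = 896; answer 896
Stage 3: Y2 = 896; w = 38; a(3) = 2*(16) - 2*(-11) + 3*(38) = 168; iterating: a(3)=168, a(4)=271, a(5)=254, a(6)=470, a(7)=1245, a(8)=2312, a(9)=3544, a(10)=6199, a(11)=12246, a(12)=22726, a(13)=39557, a(14)=70400; answer 70400

70400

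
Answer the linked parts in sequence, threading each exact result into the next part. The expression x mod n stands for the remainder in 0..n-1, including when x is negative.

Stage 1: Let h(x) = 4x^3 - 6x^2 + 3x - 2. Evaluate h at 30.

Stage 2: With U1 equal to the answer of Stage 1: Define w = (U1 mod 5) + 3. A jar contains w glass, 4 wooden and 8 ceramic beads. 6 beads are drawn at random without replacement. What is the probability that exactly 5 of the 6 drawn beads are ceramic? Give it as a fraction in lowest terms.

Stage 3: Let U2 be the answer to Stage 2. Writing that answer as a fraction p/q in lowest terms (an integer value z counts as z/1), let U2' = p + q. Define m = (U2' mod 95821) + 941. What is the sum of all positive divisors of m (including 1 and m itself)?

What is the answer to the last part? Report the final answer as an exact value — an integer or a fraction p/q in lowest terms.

Stage 1: 4*(30)^3 - 6*(30)^2 + 3*(30)^1 - 2 = (108000) + (-5400) + (90) + (-2) = 102688; answer 102688
Stage 2: U1 = 102688; w = 6; total draws C(18,6) = 18564; favorable C(8,5)*C(10,1) = 560; P = 20/663; answer 20/663
Stage 3: U2 = 20/663; threaded value p + q = 683; m = 1624; 1624 = 2^3 * 7 * 29; sigma = (1 + 2 + 4 + 8) * (1 + 7) * (1 + 29) = 15 * 8 * 30 = 3600; answer 3600

3600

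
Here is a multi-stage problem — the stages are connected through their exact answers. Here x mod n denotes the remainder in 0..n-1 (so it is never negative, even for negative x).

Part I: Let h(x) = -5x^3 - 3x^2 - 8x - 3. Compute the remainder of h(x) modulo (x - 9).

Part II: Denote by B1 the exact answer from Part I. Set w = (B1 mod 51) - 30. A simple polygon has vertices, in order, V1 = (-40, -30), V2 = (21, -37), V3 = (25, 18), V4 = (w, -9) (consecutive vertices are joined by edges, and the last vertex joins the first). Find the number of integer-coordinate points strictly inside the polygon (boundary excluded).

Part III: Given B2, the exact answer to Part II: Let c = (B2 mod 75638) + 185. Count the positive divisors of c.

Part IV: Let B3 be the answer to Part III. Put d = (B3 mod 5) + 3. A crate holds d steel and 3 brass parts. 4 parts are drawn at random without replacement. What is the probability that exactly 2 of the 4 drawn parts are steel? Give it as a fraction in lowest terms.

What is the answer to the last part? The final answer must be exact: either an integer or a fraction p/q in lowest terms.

Part I: remainder = value at the root: -5*(9)^3 - 3*(9)^2 - 8*(9)^1 - 3 = (-3645) + (-243) + (-72) + (-3) = -3963; answer -3963
Part II: B1 = -3963; w = -15; cross terms: (-40*-37 - 21*-30)=2110, (21*18 - 25*-37)=1303, (25*-9 - -15*18)=45, (-15*-30 - -40*-9)=90; twice the area = |3548| = 3548; area = 1774; boundary points = 1 + 1 + 1 + 1 = 4; strictly interior points = area - boundary/2 + 1 = 1773; answer 1773
Part III: B2 = 1773; c = 1958; 1958 = 2 * 11 * 89; number of divisors = (1+1) * (1+1) * (1+1) = 8; answer 8
Part IV: B3 = 8; d = 6; total draws C(9,4) = 126; favorable C(6,2)*C(3,2) = 45; P = 5/14; answer 5/14

5/14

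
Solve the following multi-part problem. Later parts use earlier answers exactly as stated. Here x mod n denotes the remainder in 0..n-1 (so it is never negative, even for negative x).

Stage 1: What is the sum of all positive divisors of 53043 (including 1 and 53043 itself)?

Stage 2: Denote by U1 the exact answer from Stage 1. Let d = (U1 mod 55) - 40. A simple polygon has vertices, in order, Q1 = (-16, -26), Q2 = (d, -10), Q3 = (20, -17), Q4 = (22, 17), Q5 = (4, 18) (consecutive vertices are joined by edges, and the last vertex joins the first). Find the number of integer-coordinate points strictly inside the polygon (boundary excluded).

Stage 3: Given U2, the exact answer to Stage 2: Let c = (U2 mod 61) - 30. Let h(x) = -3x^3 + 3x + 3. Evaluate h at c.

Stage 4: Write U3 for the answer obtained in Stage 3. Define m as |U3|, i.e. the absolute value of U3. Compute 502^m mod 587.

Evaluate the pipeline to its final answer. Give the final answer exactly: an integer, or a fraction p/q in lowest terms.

Stage 1: 53043 = 3 * 17681; sigma = (1 + 3) * (1 + 17681) = 4 * 17682 = 70728; answer 70728
Stage 2: U1 = 70728; d = 13; cross terms: (-16*-10 - 13*-26)=498, (13*-17 - 20*-10)=-21, (20*17 - 22*-17)=714, (22*18 - 4*17)=328, (4*-26 - -16*18)=184; twice the area = |1703| = 1703; area = 1703/2; boundary points = 1 + 7 + 2 + 1 + 4 = 15; strictly interior points = area - boundary/2 + 1 = 845; answer 845
Stage 3: U2 = 845; c = 22; -3*(22)^3 + 3*(22)^1 + 3 = (-31944) + (66) + (3) = -31875; answer -31875
Stage 4: U3 = -31875; m = 31875; squarings mod 587: 502^1=502, 502^2=181, 502^4=476, 502^8=581, 502^16=36, 502^32=122, 502^64=209, 502^128=243, 502^256=349, 502^512=292, 502^1024=149, 502^2048=482, 502^4096=459, 502^8192=535, 502^16384=356; 502^31875 = 502^1 * 502^2 * 502^128 * 502^1024 * 502^2048 * 502^4096 * 502^8192 * 502^16384 = 175 (mod 587); answer 175

175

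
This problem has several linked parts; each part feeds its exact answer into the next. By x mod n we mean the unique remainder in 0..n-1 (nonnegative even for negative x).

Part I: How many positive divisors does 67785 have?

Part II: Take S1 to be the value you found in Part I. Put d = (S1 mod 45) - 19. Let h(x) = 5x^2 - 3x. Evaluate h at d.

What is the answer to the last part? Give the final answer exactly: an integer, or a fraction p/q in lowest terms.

Part I: 67785 = 3 * 5 * 4519; number of divisors = (1+1) * (1+1) * (1+1) = 8; answer 8
Part II: S1 = 8; d = -11; 5*(-11)^2 - 3*(-11)^1 = (605) + (33) = 638; answer 638

638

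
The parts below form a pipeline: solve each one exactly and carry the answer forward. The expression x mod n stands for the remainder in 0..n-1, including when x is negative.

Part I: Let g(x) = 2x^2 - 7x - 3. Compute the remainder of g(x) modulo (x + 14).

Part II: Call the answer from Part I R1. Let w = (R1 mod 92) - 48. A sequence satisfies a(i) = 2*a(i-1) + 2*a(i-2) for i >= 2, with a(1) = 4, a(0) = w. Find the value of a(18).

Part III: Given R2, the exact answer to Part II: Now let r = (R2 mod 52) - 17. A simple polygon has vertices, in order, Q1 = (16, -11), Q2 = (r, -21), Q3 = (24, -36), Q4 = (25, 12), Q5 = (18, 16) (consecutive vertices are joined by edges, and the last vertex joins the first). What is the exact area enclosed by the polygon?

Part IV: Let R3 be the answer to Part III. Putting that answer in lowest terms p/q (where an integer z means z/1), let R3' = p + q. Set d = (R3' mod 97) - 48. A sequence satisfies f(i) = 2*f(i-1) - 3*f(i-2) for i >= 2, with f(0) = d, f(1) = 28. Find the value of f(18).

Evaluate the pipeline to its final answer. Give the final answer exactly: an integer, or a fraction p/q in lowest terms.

-596389

Part I: remainder = value at the root: 2*(-14)^2 - 7*(-14)^1 - 3 = (392) + (98) + (-3) = 487; answer 487
Part II: R1 = 487; w = -21; a(2) = 2*(4) + 2*(-21) = -34; iterating: a(2)=-34, a(3)=-60, a(4)=-188, a(5)=-496, a(6)=-1368, a(7)=-3728, a(8)=-10192, a(9)=-27840, a(10)=-76064, a(11)=-207808, a(12)=-567744, a(13)=-1551104, a(14)=-4237696, a(15)=-11577600, a(16)=-31630592, a(17)=-86416384, a(18)=-236093952; answer -236093952
Part III: R2 = -236093952; r = 19; cross terms: (16*-21 - 19*-11)=-127, (19*-36 - 24*-21)=-180, (24*12 - 25*-36)=1188, (25*16 - 18*12)=184, (18*-11 - 16*16)=-454; twice the area = |611| = 611; area = 611/2; answer 611/2
Part IV: R3 = 611/2; threaded value p + q = 613; d = -17; f(2) = 2*(28) - 3*(-17) = 107; iterating: f(2)=107, f(3)=130, f(4)=-61, f(5)=-512, f(6)=-841, f(7)=-146, f(8)=2231, f(9)=4900, f(10)=3107, f(11)=-8486, f(12)=-26293, f(13)=-27128, f(14)=24623, f(15)=130630, f(16)=187391, f(17)=-17108, f(18)=-596389; answer -596389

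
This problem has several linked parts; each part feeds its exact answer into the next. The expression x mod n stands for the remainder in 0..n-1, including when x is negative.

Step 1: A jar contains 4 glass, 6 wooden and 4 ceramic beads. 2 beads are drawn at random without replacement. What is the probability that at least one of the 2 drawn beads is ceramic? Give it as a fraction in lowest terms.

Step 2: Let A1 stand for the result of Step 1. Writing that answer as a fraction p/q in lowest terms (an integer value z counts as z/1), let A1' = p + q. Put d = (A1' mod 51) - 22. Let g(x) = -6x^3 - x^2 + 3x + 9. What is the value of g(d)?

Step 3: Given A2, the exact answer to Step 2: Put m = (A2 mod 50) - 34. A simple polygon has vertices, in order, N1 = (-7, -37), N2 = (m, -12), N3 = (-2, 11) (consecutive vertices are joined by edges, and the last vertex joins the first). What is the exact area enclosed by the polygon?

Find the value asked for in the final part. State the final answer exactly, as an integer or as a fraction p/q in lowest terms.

835/2

Step 1: total draws C(14,2) = 91; complement C(10,2) = 45; favorable 91 - 45 = 46; P = 46/91; answer 46/91
Step 2: A1 = 46/91; threaded value p + q = 137; d = 13; -6*(13)^3 - 1*(13)^2 + 3*(13)^1 + 9 = (-13182) + (-169) + (39) + (9) = -13303; answer -13303
Step 3: A2 = -13303; m = 13; cross terms: (-7*-12 - 13*-37)=565, (13*11 - -2*-12)=119, (-2*-37 - -7*11)=151; twice the area = |835| = 835; area = 835/2; answer 835/2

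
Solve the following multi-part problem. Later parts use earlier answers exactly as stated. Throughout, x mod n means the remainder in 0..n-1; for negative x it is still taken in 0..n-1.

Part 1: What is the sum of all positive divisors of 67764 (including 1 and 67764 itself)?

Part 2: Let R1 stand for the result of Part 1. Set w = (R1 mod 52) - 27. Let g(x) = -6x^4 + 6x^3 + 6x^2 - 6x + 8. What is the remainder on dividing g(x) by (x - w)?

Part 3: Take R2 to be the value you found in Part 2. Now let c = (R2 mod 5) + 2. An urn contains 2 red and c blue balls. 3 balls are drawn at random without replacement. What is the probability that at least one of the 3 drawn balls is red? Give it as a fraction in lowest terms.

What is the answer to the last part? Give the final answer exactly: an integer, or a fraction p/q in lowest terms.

Part 1: 67764 = 2^2 * 3 * 5647; sigma = (1 + 2 + 4) * (1 + 3) * (1 + 5647) = 7 * 4 * 5648 = 158144; answer 158144
Part 2: R1 = 158144; w = -15; remainder = value at the root: -6*(-15)^4 + 6*(-15)^3 + 6*(-15)^2 - 6*(-15)^1 + 8 = (-303750) + (-20250) + (1350) + (90) + (8) = -322552; answer -322552
Part 3: R2 = -322552; c = 5; total draws C(7,3) = 35; complement C(5,3) = 10; favorable 35 - 10 = 25; P = 5/7; answer 5/7

5/7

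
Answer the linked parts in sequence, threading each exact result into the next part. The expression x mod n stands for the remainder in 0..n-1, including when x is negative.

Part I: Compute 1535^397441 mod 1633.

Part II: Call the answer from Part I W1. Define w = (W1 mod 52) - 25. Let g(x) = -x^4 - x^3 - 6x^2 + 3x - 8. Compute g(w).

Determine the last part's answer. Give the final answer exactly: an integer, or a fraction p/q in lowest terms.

-409933

Part I: squarings mod 1633: 1535^1=1535, 1535^2=1439, 1535^4=77, 1535^8=1030, 1535^16=1083, 1535^32=395, 1535^64=890, 1535^128=95, 1535^256=860, 1535^512=1484, 1535^1024=972, 1535^2048=910, 1535^4096=169, 1535^8192=800, 1535^16384=1497, 1535^32768=533, 1535^65536=1580, 1535^131072=1176, 1535^262144=1458; 1535^397441 = 1535^1 * 1535^128 * 1535^4096 * 1535^131072 * 1535^262144 = 1402 (mod 1633); answer 1402
Part II: W1 = 1402; w = 25; -1*(25)^4 - 1*(25)^3 - 6*(25)^2 + 3*(25)^1 - 8 = (-390625) + (-15625) + (-3750) + (75) + (-8) = -409933; answer -409933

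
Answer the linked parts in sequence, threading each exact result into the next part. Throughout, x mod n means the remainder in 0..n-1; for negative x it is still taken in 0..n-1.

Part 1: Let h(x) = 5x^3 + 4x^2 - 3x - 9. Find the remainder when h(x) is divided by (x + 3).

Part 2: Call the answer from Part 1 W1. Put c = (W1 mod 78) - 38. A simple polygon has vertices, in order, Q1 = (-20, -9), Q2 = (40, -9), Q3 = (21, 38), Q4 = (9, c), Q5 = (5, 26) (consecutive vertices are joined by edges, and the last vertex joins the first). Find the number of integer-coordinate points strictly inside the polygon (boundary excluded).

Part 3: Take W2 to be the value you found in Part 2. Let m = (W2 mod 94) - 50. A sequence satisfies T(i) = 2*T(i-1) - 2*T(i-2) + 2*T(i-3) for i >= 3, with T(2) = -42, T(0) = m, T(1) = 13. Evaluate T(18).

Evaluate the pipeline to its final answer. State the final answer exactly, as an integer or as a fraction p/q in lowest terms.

-75840

Part 1: remainder = value at the root: 5*(-3)^3 + 4*(-3)^2 - 3*(-3)^1 - 9 = (-135) + (36) + (9) + (-9) = -99; answer -99
Part 2: W1 = -99; c = 19; cross terms: (-20*-9 - 40*-9)=540, (40*38 - 21*-9)=1709, (21*19 - 9*38)=57, (9*26 - 5*19)=139, (5*-9 - -20*26)=475; twice the area = |2920| = 2920; area = 1460; boundary points = 60 + 1 + 1 + 1 + 5 = 68; strictly interior points = area - boundary/2 + 1 = 1427; answer 1427
Part 3: W2 = 1427; m = -33; T(3) = 2*(-42) - 2*(13) + 2*(-33) = -176; iterating: T(3)=-176, T(4)=-242, T(5)=-216, T(6)=-300, T(7)=-652, T(8)=-1136, T(9)=-1568, T(10)=-2168, T(11)=-3472, T(12)=-5744, T(13)=-8880, T(14)=-13216, T(15)=-20160, T(16)=-31648, T(17)=-49408, T(18)=-75840; answer -75840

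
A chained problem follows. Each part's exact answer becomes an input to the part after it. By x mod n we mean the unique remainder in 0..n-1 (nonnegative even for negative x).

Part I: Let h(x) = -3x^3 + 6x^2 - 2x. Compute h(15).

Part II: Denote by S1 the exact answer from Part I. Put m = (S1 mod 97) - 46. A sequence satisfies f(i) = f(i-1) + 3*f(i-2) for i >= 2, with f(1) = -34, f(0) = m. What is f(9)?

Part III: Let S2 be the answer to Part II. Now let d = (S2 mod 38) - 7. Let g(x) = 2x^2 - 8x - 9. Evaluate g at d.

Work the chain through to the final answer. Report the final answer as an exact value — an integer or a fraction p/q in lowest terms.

Part I: -3*(15)^3 + 6*(15)^2 - 2*(15)^1 = (-10125) + (1350) + (-30) = -8805; answer -8805
Part II: S1 = -8805; m = -24; f(2) = 1*(-34) + 3*(-24) = -106; iterating: f(2)=-106, f(3)=-208, f(4)=-526, f(5)=-1150, f(6)=-2728, f(7)=-6178, f(8)=-14362, f(9)=-32896; answer -32896
Part III: S2 = -32896; d = 5; 2*(5)^2 - 8*(5)^1 - 9 = (50) + (-40) + (-9) = 1; answer 1

1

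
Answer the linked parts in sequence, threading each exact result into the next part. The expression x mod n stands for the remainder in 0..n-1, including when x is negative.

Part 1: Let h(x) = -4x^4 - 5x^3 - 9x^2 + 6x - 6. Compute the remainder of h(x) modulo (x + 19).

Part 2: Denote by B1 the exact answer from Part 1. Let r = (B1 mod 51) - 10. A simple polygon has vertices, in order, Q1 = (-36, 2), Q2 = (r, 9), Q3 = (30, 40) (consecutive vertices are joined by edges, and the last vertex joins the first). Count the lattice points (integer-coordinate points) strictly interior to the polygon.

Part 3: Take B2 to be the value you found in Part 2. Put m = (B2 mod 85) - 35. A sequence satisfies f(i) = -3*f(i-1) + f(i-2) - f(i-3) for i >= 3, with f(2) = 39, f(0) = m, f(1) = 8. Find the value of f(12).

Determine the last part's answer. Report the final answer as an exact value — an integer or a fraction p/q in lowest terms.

7213198

Part 1: remainder = value at the root: -4*(-19)^4 - 5*(-19)^3 - 9*(-19)^2 + 6*(-19)^1 - 6 = (-521284) + (34295) + (-3249) + (-114) + (-6) = -490358; answer -490358
Part 2: B1 = -490358; r = -3; cross terms: (-36*9 - -3*2)=-318, (-3*40 - 30*9)=-390, (30*2 - -36*40)=1500; twice the area = |792| = 792; area = 396; boundary points = 1 + 1 + 2 = 4; strictly interior points = area - boundary/2 + 1 = 395; answer 395
Part 3: B2 = 395; m = 20; f(3) = -3*(39) + 1*(8) - 1*(20) = -129; iterating: f(3)=-129, f(4)=418, f(5)=-1422, f(6)=4813, f(7)=-16279, f(8)=55072, f(9)=-186308, f(10)=630275, f(11)=-2132205, f(12)=7213198; answer 7213198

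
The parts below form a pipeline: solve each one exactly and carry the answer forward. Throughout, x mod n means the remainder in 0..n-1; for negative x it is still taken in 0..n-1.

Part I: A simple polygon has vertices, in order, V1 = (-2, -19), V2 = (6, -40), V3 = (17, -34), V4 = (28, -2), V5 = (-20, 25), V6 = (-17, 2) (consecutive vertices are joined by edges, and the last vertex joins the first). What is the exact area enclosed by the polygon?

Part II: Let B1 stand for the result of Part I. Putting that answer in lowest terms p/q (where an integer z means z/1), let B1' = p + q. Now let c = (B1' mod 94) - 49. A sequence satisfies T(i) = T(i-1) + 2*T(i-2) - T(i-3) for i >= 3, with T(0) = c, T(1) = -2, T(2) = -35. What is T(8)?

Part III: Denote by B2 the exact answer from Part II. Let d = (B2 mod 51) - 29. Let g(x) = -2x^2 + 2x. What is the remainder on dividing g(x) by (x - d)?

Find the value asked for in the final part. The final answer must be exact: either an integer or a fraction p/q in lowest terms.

Part I: cross terms: (-2*-40 - 6*-19)=194, (6*-34 - 17*-40)=476, (17*-2 - 28*-34)=918, (28*25 - -20*-2)=660, (-20*2 - -17*25)=385, (-17*-19 - -2*2)=327; twice the area = |2960| = 2960; area = 1480; answer 1480
Part II: B1 = 1480; threaded value p + q = 1481; c = 22; T(3) = 1*(-35) + 2*(-2) - 1*(22) = -61; iterating: T(3)=-61, T(4)=-129, T(5)=-216, T(6)=-413, T(7)=-716, T(8)=-1326; answer -1326
Part III: B2 = -1326; d = -29; remainder = value at the root: -2*(-29)^2 + 2*(-29)^1 = (-1682) + (-58) = -1740; answer -1740

-1740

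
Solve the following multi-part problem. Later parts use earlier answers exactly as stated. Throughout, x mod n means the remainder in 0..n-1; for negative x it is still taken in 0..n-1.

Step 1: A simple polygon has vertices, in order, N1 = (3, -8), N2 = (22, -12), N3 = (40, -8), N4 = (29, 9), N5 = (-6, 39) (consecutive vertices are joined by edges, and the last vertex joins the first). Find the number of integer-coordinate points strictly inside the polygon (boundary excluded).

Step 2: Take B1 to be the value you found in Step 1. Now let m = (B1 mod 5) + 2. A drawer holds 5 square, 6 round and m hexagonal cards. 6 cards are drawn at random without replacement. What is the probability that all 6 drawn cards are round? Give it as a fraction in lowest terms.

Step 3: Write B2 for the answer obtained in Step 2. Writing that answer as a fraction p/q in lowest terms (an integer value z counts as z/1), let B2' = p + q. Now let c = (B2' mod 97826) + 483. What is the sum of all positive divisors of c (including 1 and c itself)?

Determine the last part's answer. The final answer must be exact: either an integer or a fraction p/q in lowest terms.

6000

Step 1: cross terms: (3*-12 - 22*-8)=140, (22*-8 - 40*-12)=304, (40*9 - 29*-8)=592, (29*39 - -6*9)=1185, (-6*-8 - 3*39)=-69; twice the area = |2152| = 2152; area = 1076; boundary points = 1 + 2 + 1 + 5 + 1 = 10; strictly interior points = area - boundary/2 + 1 = 1072; answer 1072
Step 2: B1 = 1072; m = 4; total draws C(15,6) = 5005; favorable C(6,6) = 1; P = 1/5005; answer 1/5005
Step 3: B2 = 1/5005; threaded value p + q = 5006; c = 5489; 5489 = 11 * 499; sigma = (1 + 11) * (1 + 499) = 12 * 500 = 6000; answer 6000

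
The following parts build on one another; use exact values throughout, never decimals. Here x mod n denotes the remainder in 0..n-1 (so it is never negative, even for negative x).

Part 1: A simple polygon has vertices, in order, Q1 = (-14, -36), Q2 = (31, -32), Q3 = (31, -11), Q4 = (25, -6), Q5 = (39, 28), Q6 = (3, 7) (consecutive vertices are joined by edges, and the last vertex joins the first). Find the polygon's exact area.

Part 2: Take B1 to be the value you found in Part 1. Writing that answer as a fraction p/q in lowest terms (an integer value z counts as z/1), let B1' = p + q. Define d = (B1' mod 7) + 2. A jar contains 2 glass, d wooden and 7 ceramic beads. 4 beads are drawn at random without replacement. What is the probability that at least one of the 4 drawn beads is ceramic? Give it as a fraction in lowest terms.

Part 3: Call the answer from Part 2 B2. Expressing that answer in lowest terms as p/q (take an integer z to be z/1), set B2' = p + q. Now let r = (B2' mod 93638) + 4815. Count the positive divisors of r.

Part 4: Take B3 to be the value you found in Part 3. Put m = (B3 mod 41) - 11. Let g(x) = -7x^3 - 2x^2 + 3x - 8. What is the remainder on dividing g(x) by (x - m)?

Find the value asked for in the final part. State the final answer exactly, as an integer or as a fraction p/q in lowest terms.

-15686

Part 1: cross terms: (-14*-32 - 31*-36)=1564, (31*-11 - 31*-32)=651, (31*-6 - 25*-11)=89, (25*28 - 39*-6)=934, (39*7 - 3*28)=189, (3*-36 - -14*7)=-10; twice the area = |3417| = 3417; area = 3417/2; answer 3417/2
Part 2: B1 = 3417/2; threaded value p + q = 3419; d = 5; total draws C(14,4) = 1001; complement C(7,4) = 35; favorable 1001 - 35 = 966; P = 138/143; answer 138/143
Part 3: B2 = 138/143; threaded value p + q = 281; r = 5096; 5096 = 2^3 * 7^2 * 13; number of divisors = (3+1) * (2+1) * (1+1) = 24; answer 24
Part 4: B3 = 24; m = 13; remainder = value at the root: -7*(13)^3 - 2*(13)^2 + 3*(13)^1 - 8 = (-15379) + (-338) + (39) + (-8) = -15686; answer -15686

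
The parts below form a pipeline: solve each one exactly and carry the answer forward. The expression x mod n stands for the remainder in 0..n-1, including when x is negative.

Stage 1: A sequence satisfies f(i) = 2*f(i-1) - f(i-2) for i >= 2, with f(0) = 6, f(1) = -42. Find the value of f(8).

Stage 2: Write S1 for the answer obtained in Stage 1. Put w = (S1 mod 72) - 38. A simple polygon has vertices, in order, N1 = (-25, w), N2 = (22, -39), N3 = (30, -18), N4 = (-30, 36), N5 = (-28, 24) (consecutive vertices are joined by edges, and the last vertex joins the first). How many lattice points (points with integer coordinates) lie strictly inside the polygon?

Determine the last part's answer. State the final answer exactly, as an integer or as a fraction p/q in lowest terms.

1184

Stage 1: f(2) = 2*(-42) - 1*(6) = -90; iterating: f(2)=-90, f(3)=-138, f(4)=-186, f(5)=-234, f(6)=-282, f(7)=-330, f(8)=-378; answer -378
Stage 2: S1 = -378; w = 16; cross terms: (-25*-39 - 22*16)=623, (22*-18 - 30*-39)=774, (30*36 - -30*-18)=540, (-30*24 - -28*36)=288, (-28*16 - -25*24)=152; twice the area = |2377| = 2377; area = 2377/2; boundary points = 1 + 1 + 6 + 2 + 1 = 11; strictly interior points = area - boundary/2 + 1 = 1184; answer 1184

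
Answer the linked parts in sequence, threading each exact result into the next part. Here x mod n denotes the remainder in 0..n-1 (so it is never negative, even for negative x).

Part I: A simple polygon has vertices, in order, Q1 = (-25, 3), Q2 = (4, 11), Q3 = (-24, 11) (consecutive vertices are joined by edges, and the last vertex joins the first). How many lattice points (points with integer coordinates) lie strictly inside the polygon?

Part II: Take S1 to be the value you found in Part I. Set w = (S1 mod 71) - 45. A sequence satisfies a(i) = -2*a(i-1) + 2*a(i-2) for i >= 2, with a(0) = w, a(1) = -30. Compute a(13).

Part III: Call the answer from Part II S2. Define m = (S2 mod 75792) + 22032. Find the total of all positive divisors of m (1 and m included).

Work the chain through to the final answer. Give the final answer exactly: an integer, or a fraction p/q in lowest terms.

225420

Part I: cross terms: (-25*11 - 4*3)=-287, (4*11 - -24*11)=308, (-24*3 - -25*11)=203; twice the area = |224| = 224; area = 112; boundary points = 1 + 28 + 1 = 30; strictly interior points = area - boundary/2 + 1 = 98; answer 98
Part II: S1 = 98; w = -18; a(2) = -2*(-30) + 2*(-18) = 24; iterating: a(2)=24, a(3)=-108, a(4)=264, a(5)=-744, a(6)=2016, a(7)=-5520, a(8)=15072, a(9)=-41184, a(10)=112512, a(11)=-307392, a(12)=839808, a(13)=-2294400; answer -2294400
Part III: S2 = -2294400; m = 77184; 77184 = 2^7 * 3^2 * 67; sigma = (1 + 2 + 4 + 8 + 16 + 32 + 64 + 128) * (1 + 3 + 9) * (1 + 67) = 255 * 13 * 68 = 225420; answer 225420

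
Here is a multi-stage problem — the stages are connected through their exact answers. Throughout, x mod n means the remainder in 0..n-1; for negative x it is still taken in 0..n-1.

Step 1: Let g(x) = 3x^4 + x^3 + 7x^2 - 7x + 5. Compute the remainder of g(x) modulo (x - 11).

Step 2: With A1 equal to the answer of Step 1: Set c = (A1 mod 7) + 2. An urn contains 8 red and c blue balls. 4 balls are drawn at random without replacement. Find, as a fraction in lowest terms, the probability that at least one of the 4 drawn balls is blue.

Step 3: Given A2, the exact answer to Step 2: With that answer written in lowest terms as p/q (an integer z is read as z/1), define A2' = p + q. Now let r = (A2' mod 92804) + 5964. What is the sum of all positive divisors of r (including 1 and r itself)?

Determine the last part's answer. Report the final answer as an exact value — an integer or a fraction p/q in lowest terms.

21168

Step 1: remainder = value at the root: 3*(11)^4 + 1*(11)^3 + 7*(11)^2 - 7*(11)^1 + 5 = (43923) + (1331) + (847) + (-77) + (5) = 46029; answer 46029
Step 2: A1 = 46029; c = 6; total draws C(14,4) = 1001; complement C(8,4) = 70; favorable 1001 - 70 = 931; P = 133/143; answer 133/143
Step 3: A2 = 133/143; threaded value p + q = 276; r = 6240; 6240 = 2^5 * 3 * 5 * 13; sigma = (1 + 2 + 4 + 8 + 16 + 32) * (1 + 3) * (1 + 5) * (1 + 13) = 63 * 4 * 6 * 14 = 21168; answer 21168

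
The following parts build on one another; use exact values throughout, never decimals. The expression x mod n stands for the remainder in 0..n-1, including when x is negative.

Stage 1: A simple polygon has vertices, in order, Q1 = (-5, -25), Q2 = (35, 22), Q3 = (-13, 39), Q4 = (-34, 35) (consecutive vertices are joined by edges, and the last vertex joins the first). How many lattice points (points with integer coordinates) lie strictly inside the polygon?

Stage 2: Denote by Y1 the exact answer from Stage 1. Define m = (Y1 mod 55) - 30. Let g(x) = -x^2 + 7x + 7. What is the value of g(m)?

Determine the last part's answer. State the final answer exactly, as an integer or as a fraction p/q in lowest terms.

Stage 1: cross terms: (-5*22 - 35*-25)=765, (35*39 - -13*22)=1651, (-13*35 - -34*39)=871, (-34*-25 - -5*35)=1025; twice the area = |4312| = 4312; area = 2156; boundary points = 1 + 1 + 1 + 1 = 4; strictly interior points = area - boundary/2 + 1 = 2155; answer 2155
Stage 2: Y1 = 2155; m = -20; -1*(-20)^2 + 7*(-20)^1 + 7 = (-400) + (-140) + (7) = -533; answer -533

-533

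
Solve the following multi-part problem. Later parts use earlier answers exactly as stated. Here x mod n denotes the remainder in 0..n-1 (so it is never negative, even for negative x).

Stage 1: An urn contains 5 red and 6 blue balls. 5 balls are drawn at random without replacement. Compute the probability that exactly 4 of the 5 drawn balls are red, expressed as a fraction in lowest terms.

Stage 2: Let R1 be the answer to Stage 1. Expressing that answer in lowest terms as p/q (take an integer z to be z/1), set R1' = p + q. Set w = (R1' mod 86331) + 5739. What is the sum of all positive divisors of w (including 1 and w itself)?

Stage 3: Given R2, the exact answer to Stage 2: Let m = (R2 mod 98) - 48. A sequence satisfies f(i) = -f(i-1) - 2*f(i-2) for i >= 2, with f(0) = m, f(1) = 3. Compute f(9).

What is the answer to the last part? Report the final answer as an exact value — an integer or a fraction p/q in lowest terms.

Stage 1: total draws C(11,5) = 462; favorable C(5,4)*C(6,1) = 30; P = 5/77; answer 5/77
Stage 2: R1 = 5/77; threaded value p + q = 82; w = 5821; 5821 is prime, so its only divisors are 1 and 5821; sigma = 1 + 5821 = 5822; answer 5822
Stage 3: R2 = 5822; m = -8; f(2) = -1*(3) - 2*(-8) = 13; iterating: f(2)=13, f(3)=-19, f(4)=-7, f(5)=45, f(6)=-31, f(7)=-59, f(8)=121, f(9)=-3; answer -3

-3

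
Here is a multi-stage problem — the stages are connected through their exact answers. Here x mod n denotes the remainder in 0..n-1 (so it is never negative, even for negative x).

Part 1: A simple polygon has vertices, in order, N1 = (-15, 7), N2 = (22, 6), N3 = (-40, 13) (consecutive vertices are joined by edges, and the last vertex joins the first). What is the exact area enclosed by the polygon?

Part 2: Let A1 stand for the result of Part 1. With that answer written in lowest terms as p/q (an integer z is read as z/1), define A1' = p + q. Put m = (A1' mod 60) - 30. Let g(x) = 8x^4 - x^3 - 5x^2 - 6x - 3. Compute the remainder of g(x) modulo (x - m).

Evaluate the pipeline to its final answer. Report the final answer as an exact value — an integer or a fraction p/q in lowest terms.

117917

Part 1: cross terms: (-15*6 - 22*7)=-244, (22*13 - -40*6)=526, (-40*7 - -15*13)=-85; twice the area = |197| = 197; area = 197/2; answer 197/2
Part 2: A1 = 197/2; threaded value p + q = 199; m = -11; remainder = value at the root: 8*(-11)^4 - 1*(-11)^3 - 5*(-11)^2 - 6*(-11)^1 - 3 = (117128) + (1331) + (-605) + (66) + (-3) = 117917; answer 117917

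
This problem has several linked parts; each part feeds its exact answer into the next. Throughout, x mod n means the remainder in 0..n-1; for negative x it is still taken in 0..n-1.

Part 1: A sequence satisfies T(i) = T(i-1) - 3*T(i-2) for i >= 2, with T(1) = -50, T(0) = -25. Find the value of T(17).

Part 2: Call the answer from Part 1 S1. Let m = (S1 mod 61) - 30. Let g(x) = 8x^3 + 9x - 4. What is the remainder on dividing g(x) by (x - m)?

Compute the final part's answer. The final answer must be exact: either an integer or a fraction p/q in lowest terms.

Part 1: T(2) = 1*(-50) - 3*(-25) = 25; iterating: T(2)=25, T(3)=175, T(4)=100, T(5)=-425, T(6)=-725, T(7)=550, T(8)=2725, T(9)=1075, T(10)=-7100, T(11)=-10325, T(12)=10975, T(13)=41950, T(14)=9025, T(15)=-116825, T(16)=-143900, T(17)=206575; answer 206575
Part 2: S1 = 206575; m = -1; remainder = value at the root: 8*(-1)^3 + 9*(-1)^1 - 4 = (-8) + (-9) + (-4) = -21; answer -21

-21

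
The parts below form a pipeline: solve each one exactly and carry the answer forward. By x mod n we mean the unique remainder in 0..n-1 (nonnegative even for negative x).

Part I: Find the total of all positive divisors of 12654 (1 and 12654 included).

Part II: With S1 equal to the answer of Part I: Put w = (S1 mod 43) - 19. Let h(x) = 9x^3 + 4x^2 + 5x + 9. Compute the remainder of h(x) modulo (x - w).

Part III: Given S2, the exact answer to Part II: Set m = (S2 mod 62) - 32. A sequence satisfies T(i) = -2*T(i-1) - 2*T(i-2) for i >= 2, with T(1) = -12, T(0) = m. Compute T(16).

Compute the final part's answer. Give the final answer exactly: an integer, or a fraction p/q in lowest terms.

1792

Part I: 12654 = 2 * 3^2 * 19 * 37; sigma = (1 + 2) * (1 + 3 + 9) * (1 + 19) * (1 + 37) = 3 * 13 * 20 * 38 = 29640; answer 29640
Part II: S1 = 29640; w = -6; remainder = value at the root: 9*(-6)^3 + 4*(-6)^2 + 5*(-6)^1 + 9 = (-1944) + (144) + (-30) + (9) = -1821; answer -1821
Part III: S2 = -1821; m = 7; T(2) = -2*(-12) - 2*(7) = 10; iterating: T(2)=10, T(3)=4, T(4)=-28, T(5)=48, T(6)=-40, T(7)=-16, T(8)=112, T(9)=-192, T(10)=160, T(11)=64, T(12)=-448, T(13)=768, T(14)=-640, T(15)=-256, T(16)=1792; answer 1792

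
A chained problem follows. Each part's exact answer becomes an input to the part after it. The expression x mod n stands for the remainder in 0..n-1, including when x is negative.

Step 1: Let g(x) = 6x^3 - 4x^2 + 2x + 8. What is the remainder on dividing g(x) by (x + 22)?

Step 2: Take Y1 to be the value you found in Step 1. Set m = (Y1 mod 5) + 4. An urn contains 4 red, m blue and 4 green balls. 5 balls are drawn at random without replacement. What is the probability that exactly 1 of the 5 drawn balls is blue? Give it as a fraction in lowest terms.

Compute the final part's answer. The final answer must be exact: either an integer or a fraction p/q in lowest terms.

Step 1: remainder = value at the root: 6*(-22)^3 - 4*(-22)^2 + 2*(-22)^1 + 8 = (-63888) + (-1936) + (-44) + (8) = -65860; answer -65860
Step 2: Y1 = -65860; m = 4; total draws C(12,5) = 792; favorable C(4,1)*C(8,4) = 280; P = 35/99; answer 35/99

35/99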